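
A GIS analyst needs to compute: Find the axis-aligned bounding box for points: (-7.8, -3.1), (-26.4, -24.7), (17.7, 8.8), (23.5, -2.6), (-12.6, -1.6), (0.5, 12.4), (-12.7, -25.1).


x range: [-26.4, 23.5]
y range: [-25.1, 12.4]
Bounding box: (-26.4,-25.1) to (23.5,12.4)

(-26.4,-25.1) to (23.5,12.4)


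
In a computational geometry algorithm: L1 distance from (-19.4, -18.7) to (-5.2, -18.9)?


|(-19.4)-(-5.2)| + |(-18.7)-(-18.9)| = 14.2 + 0.2 = 14.4

14.4


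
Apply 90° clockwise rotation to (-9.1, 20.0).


90° CW: (x,y) -> (y, -x)
(-9.1,20) -> (20, 9.1)

(20, 9.1)


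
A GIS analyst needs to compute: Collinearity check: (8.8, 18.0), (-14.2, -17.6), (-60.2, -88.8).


Cross product: ((-14.2)-8.8)*((-88.8)-18) - ((-17.6)-18)*((-60.2)-8.8)
= 0

Yes, collinear


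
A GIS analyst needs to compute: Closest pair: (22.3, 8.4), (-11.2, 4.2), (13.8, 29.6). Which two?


d(P0,P1) = 33.7623, d(P0,P2) = 22.8405, d(P1,P2) = 35.6393
Closest: P0 and P2

Closest pair: (22.3, 8.4) and (13.8, 29.6), distance = 22.8405


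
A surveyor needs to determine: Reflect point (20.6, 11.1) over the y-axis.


Reflection over y-axis: (x,y) -> (-x,y)
(20.6, 11.1) -> (-20.6, 11.1)

(-20.6, 11.1)


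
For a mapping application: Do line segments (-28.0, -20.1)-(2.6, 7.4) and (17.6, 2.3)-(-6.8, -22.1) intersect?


Cross products: d1=-566.08, d2=-490.44, d3=-568.56, d4=-644.2
d1*d2 < 0 and d3*d4 < 0? no

No, they don't intersect


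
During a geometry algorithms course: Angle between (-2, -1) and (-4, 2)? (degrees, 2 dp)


u.v = 6, |u| = sqrt(5) = 2.2361, |v| = sqrt(20) = 4.4721
cos(theta) = u.v/(|u||v|) = 6/sqrt(100) = 0.6
theta = acos(0.6) = 53.13 degrees

53.13 degrees


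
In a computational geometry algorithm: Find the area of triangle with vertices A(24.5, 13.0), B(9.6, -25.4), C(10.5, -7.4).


Area = |x_A(y_B-y_C) + x_B(y_C-y_A) + x_C(y_A-y_B)|/2
= |(-441) + (-195.84) + 403.2|/2
= 233.64/2 = 116.82

116.82


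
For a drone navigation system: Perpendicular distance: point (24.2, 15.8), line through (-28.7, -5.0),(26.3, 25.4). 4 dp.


|cross product| = 464.16
|line direction| = sqrt(3949.16) = 62.8423
Distance = 464.16/sqrt(3949.16) = 7.3861

7.3861


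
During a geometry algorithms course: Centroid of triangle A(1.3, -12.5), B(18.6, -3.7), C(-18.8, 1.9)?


Centroid = ((x_A+x_B+x_C)/3, (y_A+y_B+y_C)/3)
= ((1.3+18.6+(-18.8))/3, ((-12.5)+(-3.7)+1.9)/3)
= (0.3667, -4.7667)

(0.3667, -4.7667)


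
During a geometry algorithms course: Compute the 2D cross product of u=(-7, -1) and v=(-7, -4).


u x v = u_x*v_y - u_y*v_x = (-7)*(-4) - (-1)*(-7)
= 28 - 7 = 21

21


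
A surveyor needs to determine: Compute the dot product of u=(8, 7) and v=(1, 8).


u . v = u_x*v_x + u_y*v_y = 8*1 + 7*8
= 8 + 56 = 64

64


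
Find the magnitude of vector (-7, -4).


|u| = sqrt((-7)^2 + (-4)^2) = sqrt(65) = 8.0623

8.0623


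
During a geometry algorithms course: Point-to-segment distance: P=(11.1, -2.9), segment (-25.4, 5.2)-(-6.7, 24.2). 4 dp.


Project P onto AB: t = 0.7439 (clamped to [0,1])
Closest point on segment: (-11.4899, 19.3332)
Distance: 31.6958

31.6958


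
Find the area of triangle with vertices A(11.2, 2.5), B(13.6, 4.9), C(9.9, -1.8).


Area = |x_A(y_B-y_C) + x_B(y_C-y_A) + x_C(y_A-y_B)|/2
= |75.04 + (-58.48) + (-23.76)|/2
= 7.2/2 = 3.6

3.6


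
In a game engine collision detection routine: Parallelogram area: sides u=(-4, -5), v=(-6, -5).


|u x v| = |(-4)*(-5) - (-5)*(-6)|
= |20 - 30| = 10

10


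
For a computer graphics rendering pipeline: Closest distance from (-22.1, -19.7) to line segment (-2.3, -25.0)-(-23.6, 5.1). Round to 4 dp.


Project P onto AB: t = 0.4275 (clamped to [0,1])
Closest point on segment: (-11.4057, -12.1323)
Distance: 13.1011

13.1011


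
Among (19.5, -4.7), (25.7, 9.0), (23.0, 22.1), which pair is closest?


d(P0,P1) = 15.0376, d(P0,P2) = 27.0276, d(P1,P2) = 13.3754
Closest: P1 and P2

Closest pair: (25.7, 9.0) and (23.0, 22.1), distance = 13.3754


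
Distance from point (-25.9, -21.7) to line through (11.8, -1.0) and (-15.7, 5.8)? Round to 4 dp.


|cross product| = 825.61
|line direction| = sqrt(802.49) = 28.3283
Distance = 825.61/sqrt(802.49) = 29.1444

29.1444


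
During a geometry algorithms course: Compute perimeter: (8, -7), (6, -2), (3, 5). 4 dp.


Sides: (8, -7)->(6, -2): sqrt(29) = 5.385165, (6, -2)->(3, 5): sqrt(58) = 7.615773, (3, 5)->(8, -7): sqrt(169) = 13
Sum = 26.000938
Perimeter = 26.0009

26.0009


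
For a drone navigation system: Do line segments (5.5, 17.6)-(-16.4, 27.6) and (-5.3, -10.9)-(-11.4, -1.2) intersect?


Cross products: d1=-278.61, d2=-127.18, d3=732.15, d4=580.72
d1*d2 < 0 and d3*d4 < 0? no

No, they don't intersect


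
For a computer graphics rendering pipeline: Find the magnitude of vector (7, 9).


|u| = sqrt(7^2 + 9^2) = sqrt(130) = 11.4018

11.4018


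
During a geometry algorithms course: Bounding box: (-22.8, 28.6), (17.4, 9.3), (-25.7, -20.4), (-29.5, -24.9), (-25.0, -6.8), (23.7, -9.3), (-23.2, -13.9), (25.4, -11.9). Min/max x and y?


x range: [-29.5, 25.4]
y range: [-24.9, 28.6]
Bounding box: (-29.5,-24.9) to (25.4,28.6)

(-29.5,-24.9) to (25.4,28.6)


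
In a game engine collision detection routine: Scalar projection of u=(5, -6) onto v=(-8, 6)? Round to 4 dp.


u.v = -76, |v| = sqrt(100) = 10
Scalar projection = u.v / |v| = -76 / sqrt(100) = -7.6

-7.6


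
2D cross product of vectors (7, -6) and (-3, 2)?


u x v = u_x*v_y - u_y*v_x = 7*2 - (-6)*(-3)
= 14 - 18 = -4

-4


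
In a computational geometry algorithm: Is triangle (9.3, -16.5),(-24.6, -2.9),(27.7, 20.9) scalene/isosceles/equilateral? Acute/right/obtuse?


Side lengths squared: AB^2=1334.17, BC^2=3301.73, CA^2=1737.32
Sorted: [1334.17, 1737.32, 3301.73]
By sides: Scalene, By angles: Obtuse

Scalene, Obtuse


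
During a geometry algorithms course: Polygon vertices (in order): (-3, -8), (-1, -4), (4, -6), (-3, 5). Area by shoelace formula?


Shoelace sum: ((-3)*(-4) - (-1)*(-8)) + ((-1)*(-6) - 4*(-4)) + (4*5 - (-3)*(-6)) + ((-3)*(-8) - (-3)*5)
= 67
Area = |67|/2 = 33.5

33.5


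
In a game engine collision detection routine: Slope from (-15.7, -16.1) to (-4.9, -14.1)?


slope = (y2-y1)/(x2-x1) = ((-14.1)-(-16.1))/((-4.9)-(-15.7)) = 2/10.8 = 0.1852

0.1852


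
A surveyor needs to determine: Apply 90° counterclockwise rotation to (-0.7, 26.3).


90° CCW: (x,y) -> (-y, x)
(-0.7,26.3) -> (-26.3, -0.7)

(-26.3, -0.7)


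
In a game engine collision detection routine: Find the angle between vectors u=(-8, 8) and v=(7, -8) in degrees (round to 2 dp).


u.v = -120, |u| = sqrt(128) = 11.3137, |v| = sqrt(113) = 10.6301
cos(theta) = u.v/(|u||v|) = -120/sqrt(14464) = -0.997785
theta = acos(-0.997785) = 176.19 degrees

176.19 degrees


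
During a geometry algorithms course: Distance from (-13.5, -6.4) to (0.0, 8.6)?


dx=13.5, dy=15
d^2 = 13.5^2 + 15^2 = 407.25
d = sqrt(407.25) = 20.1804

20.1804


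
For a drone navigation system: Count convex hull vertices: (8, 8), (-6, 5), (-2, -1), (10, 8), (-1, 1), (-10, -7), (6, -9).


Convex hull vertices (CCW): (-10, -7), (6, -9), (10, 8), (8, 8), (-6, 5)
Count = 5

5


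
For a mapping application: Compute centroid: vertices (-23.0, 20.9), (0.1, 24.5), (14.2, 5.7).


Centroid = ((x_A+x_B+x_C)/3, (y_A+y_B+y_C)/3)
= (((-23)+0.1+14.2)/3, (20.9+24.5+5.7)/3)
= (-2.9, 17.0333)

(-2.9, 17.0333)


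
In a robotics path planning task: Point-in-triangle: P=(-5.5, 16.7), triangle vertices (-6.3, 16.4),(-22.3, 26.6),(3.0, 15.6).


Cross products: AB x AP = -12.96, BC x BP = -65.67, CA x CP = -3.43
All same sign? yes

Yes, inside


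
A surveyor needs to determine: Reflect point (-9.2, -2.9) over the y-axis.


Reflection over y-axis: (x,y) -> (-x,y)
(-9.2, -2.9) -> (9.2, -2.9)

(9.2, -2.9)


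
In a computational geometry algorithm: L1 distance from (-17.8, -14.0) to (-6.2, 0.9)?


|(-17.8)-(-6.2)| + |(-14)-0.9| = 11.6 + 14.9 = 26.5

26.5


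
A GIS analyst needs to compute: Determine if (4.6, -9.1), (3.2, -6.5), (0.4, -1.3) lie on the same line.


Cross product: (3.2-4.6)*((-1.3)-(-9.1)) - ((-6.5)-(-9.1))*(0.4-4.6)
= 0

Yes, collinear


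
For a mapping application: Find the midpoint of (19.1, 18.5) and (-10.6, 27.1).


M = ((19.1+(-10.6))/2, (18.5+27.1)/2)
= (4.25, 22.8)

(4.25, 22.8)


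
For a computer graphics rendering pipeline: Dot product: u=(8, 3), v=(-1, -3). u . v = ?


u . v = u_x*v_x + u_y*v_y = 8*(-1) + 3*(-3)
= (-8) + (-9) = -17

-17


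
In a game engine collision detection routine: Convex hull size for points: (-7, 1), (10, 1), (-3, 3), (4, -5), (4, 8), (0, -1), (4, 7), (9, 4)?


Convex hull vertices (CCW): (-7, 1), (4, -5), (10, 1), (9, 4), (4, 8)
Count = 5

5


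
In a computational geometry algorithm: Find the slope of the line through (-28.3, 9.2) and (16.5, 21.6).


slope = (y2-y1)/(x2-x1) = (21.6-9.2)/(16.5-(-28.3)) = 12.4/44.8 = 0.2768

0.2768


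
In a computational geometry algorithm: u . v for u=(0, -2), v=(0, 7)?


u . v = u_x*v_x + u_y*v_y = 0*0 + (-2)*7
= 0 + (-14) = -14

-14


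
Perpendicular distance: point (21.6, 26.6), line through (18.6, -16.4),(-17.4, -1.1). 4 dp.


|cross product| = 1593.9
|line direction| = sqrt(1530.09) = 39.1164
Distance = 1593.9/sqrt(1530.09) = 40.7477

40.7477


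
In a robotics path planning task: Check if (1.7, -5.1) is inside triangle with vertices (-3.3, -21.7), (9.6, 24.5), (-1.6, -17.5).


Cross products: AB x AP = -16.86, BC x BP = -0.28, CA x CP = -7.22
All same sign? yes

Yes, inside


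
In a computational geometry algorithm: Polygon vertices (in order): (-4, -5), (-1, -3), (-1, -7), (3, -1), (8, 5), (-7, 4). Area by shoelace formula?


Shoelace sum: ((-4)*(-3) - (-1)*(-5)) + ((-1)*(-7) - (-1)*(-3)) + ((-1)*(-1) - 3*(-7)) + (3*5 - 8*(-1)) + (8*4 - (-7)*5) + ((-7)*(-5) - (-4)*4)
= 174
Area = |174|/2 = 87

87


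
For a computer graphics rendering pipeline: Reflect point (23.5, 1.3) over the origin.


Reflection over origin: (x,y) -> (-x,-y)
(23.5, 1.3) -> (-23.5, -1.3)

(-23.5, -1.3)


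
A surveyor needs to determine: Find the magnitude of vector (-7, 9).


|u| = sqrt((-7)^2 + 9^2) = sqrt(130) = 11.4018

11.4018


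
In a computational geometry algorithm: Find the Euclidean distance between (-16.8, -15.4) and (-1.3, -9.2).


dx=15.5, dy=6.2
d^2 = 15.5^2 + 6.2^2 = 278.69
d = sqrt(278.69) = 16.694

16.694


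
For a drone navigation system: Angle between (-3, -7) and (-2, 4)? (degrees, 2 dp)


u.v = -22, |u| = sqrt(58) = 7.6158, |v| = sqrt(20) = 4.4721
cos(theta) = u.v/(|u||v|) = -22/sqrt(1160) = -0.645942
theta = acos(-0.645942) = 130.24 degrees

130.24 degrees


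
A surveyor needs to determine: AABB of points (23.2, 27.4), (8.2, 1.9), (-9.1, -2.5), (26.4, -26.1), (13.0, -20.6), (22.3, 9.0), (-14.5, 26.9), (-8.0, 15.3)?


x range: [-14.5, 26.4]
y range: [-26.1, 27.4]
Bounding box: (-14.5,-26.1) to (26.4,27.4)

(-14.5,-26.1) to (26.4,27.4)


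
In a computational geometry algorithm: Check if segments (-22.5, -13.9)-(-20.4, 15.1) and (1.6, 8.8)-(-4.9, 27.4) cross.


Cross products: d1=595.81, d2=368.25, d3=-651.23, d4=-423.67
d1*d2 < 0 and d3*d4 < 0? no

No, they don't intersect


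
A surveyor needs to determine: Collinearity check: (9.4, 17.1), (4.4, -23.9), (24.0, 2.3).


Cross product: (4.4-9.4)*(2.3-17.1) - ((-23.9)-17.1)*(24-9.4)
= 672.6

No, not collinear


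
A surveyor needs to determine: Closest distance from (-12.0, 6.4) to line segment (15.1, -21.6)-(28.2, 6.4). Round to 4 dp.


Project P onto AB: t = 0.4489 (clamped to [0,1])
Closest point on segment: (20.9808, -9.0303)
Distance: 36.4119

36.4119


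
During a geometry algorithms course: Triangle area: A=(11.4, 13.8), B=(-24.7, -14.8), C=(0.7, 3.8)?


Area = |x_A(y_B-y_C) + x_B(y_C-y_A) + x_C(y_A-y_B)|/2
= |(-212.04) + 247 + 20.02|/2
= 54.98/2 = 27.49

27.49


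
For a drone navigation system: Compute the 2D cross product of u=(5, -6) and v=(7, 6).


u x v = u_x*v_y - u_y*v_x = 5*6 - (-6)*7
= 30 - (-42) = 72

72


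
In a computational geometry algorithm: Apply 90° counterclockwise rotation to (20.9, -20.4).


90° CCW: (x,y) -> (-y, x)
(20.9,-20.4) -> (20.4, 20.9)

(20.4, 20.9)


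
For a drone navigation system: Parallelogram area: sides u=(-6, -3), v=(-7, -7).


|u x v| = |(-6)*(-7) - (-3)*(-7)|
= |42 - 21| = 21

21


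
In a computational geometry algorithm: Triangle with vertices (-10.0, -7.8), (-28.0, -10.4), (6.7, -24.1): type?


Side lengths squared: AB^2=330.76, BC^2=1391.78, CA^2=544.58
Sorted: [330.76, 544.58, 1391.78]
By sides: Scalene, By angles: Obtuse

Scalene, Obtuse


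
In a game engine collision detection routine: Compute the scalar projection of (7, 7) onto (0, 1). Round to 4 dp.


u.v = 7, |v| = sqrt(1) = 1
Scalar projection = u.v / |v| = 7 / sqrt(1) = 7

7


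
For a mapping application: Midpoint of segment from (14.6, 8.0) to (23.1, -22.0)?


M = ((14.6+23.1)/2, (8+(-22))/2)
= (18.85, -7)

(18.85, -7)


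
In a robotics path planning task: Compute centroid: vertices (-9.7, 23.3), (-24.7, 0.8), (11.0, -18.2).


Centroid = ((x_A+x_B+x_C)/3, (y_A+y_B+y_C)/3)
= (((-9.7)+(-24.7)+11)/3, (23.3+0.8+(-18.2))/3)
= (-7.8, 1.9667)

(-7.8, 1.9667)


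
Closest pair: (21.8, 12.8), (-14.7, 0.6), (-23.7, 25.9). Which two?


d(P0,P1) = 38.4849, d(P0,P2) = 47.3483, d(P1,P2) = 26.8531
Closest: P1 and P2

Closest pair: (-14.7, 0.6) and (-23.7, 25.9), distance = 26.8531


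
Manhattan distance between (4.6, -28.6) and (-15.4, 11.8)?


|4.6-(-15.4)| + |(-28.6)-11.8| = 20 + 40.4 = 60.4

60.4


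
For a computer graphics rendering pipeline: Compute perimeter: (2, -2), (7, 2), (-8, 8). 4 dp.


Sides: (2, -2)->(7, 2): sqrt(41) = 6.403124, (7, 2)->(-8, 8): sqrt(261) = 16.155494, (-8, 8)->(2, -2): sqrt(200) = 14.142136
Sum = 36.700754
Perimeter = 36.7008

36.7008


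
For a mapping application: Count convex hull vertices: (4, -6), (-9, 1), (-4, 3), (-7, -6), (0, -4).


Convex hull vertices (CCW): (-9, 1), (-7, -6), (4, -6), (-4, 3)
Count = 4

4


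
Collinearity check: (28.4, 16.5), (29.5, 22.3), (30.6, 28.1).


Cross product: (29.5-28.4)*(28.1-16.5) - (22.3-16.5)*(30.6-28.4)
= 0

Yes, collinear


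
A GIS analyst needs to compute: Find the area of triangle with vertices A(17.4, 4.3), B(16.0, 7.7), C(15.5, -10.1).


Area = |x_A(y_B-y_C) + x_B(y_C-y_A) + x_C(y_A-y_B)|/2
= |309.72 + (-230.4) + (-52.7)|/2
= 26.62/2 = 13.31

13.31


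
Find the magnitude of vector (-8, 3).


|u| = sqrt((-8)^2 + 3^2) = sqrt(73) = 8.544

8.544


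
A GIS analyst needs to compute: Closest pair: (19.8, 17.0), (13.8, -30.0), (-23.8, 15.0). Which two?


d(P0,P1) = 47.3814, d(P0,P2) = 43.6458, d(P1,P2) = 58.6409
Closest: P0 and P2

Closest pair: (19.8, 17.0) and (-23.8, 15.0), distance = 43.6458


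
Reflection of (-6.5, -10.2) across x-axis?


Reflection over x-axis: (x,y) -> (x,-y)
(-6.5, -10.2) -> (-6.5, 10.2)

(-6.5, 10.2)


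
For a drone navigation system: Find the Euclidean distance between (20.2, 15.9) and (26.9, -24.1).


dx=6.7, dy=-40
d^2 = 6.7^2 + (-40)^2 = 1644.89
d = sqrt(1644.89) = 40.5572

40.5572


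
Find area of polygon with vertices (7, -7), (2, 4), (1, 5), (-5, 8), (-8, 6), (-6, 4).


Shoelace sum: (7*4 - 2*(-7)) + (2*5 - 1*4) + (1*8 - (-5)*5) + ((-5)*6 - (-8)*8) + ((-8)*4 - (-6)*6) + ((-6)*(-7) - 7*4)
= 133
Area = |133|/2 = 66.5

66.5


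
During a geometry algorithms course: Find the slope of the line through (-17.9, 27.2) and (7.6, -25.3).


slope = (y2-y1)/(x2-x1) = ((-25.3)-27.2)/(7.6-(-17.9)) = (-52.5)/25.5 = -2.0588

-2.0588


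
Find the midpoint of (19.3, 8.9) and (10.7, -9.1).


M = ((19.3+10.7)/2, (8.9+(-9.1))/2)
= (15, -0.1)

(15, -0.1)


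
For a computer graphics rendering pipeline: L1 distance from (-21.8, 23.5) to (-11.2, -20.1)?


|(-21.8)-(-11.2)| + |23.5-(-20.1)| = 10.6 + 43.6 = 54.2

54.2


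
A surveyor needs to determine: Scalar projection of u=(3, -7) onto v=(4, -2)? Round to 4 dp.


u.v = 26, |v| = sqrt(20) = 4.4721
Scalar projection = u.v / |v| = 26 / sqrt(20) = 5.8138

5.8138


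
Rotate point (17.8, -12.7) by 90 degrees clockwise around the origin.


90° CW: (x,y) -> (y, -x)
(17.8,-12.7) -> (-12.7, -17.8)

(-12.7, -17.8)


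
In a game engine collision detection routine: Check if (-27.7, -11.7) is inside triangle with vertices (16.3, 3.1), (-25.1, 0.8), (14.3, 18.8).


Cross products: AB x AP = 511.52, BC x BP = -445.7, CA x CP = -720.4
All same sign? no

No, outside


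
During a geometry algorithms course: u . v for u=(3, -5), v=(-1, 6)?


u . v = u_x*v_x + u_y*v_y = 3*(-1) + (-5)*6
= (-3) + (-30) = -33

-33


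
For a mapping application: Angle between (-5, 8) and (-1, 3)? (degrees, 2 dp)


u.v = 29, |u| = sqrt(89) = 9.434, |v| = sqrt(10) = 3.1623
cos(theta) = u.v/(|u||v|) = 29/sqrt(890) = 0.972082
theta = acos(0.972082) = 13.57 degrees

13.57 degrees


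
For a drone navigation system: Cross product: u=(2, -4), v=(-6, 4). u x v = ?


u x v = u_x*v_y - u_y*v_x = 2*4 - (-4)*(-6)
= 8 - 24 = -16

-16


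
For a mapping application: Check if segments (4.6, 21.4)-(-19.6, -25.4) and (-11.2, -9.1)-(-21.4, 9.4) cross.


Cross products: d1=-603.4, d2=321.66, d3=-1.34, d4=-926.4
d1*d2 < 0 and d3*d4 < 0? no

No, they don't intersect


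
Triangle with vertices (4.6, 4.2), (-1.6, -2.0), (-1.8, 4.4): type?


Side lengths squared: AB^2=76.88, BC^2=41, CA^2=41
Sorted: [41, 41, 76.88]
By sides: Isosceles, By angles: Acute

Isosceles, Acute


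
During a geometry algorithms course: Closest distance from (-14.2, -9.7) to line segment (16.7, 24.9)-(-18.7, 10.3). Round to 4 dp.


Project P onto AB: t = 1 (clamped to [0,1])
Closest point on segment: (-18.7, 10.3)
Distance: 20.5

20.5


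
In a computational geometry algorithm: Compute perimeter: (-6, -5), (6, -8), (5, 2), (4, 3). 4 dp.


Sides: (-6, -5)->(6, -8): sqrt(153) = 12.369317, (6, -8)->(5, 2): sqrt(101) = 10.049876, (5, 2)->(4, 3): sqrt(2) = 1.414214, (4, 3)->(-6, -5): sqrt(164) = 12.806248
Sum = 36.639655
Perimeter = 36.6397

36.6397


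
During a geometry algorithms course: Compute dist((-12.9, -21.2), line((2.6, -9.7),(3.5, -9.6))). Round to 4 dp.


|cross product| = 8.8
|line direction| = sqrt(0.82) = 0.9055
Distance = 8.8/sqrt(0.82) = 9.718

9.718


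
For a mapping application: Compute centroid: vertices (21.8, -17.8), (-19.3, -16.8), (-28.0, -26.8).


Centroid = ((x_A+x_B+x_C)/3, (y_A+y_B+y_C)/3)
= ((21.8+(-19.3)+(-28))/3, ((-17.8)+(-16.8)+(-26.8))/3)
= (-8.5, -20.4667)

(-8.5, -20.4667)


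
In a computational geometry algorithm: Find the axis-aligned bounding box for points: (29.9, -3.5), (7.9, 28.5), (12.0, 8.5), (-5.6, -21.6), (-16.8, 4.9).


x range: [-16.8, 29.9]
y range: [-21.6, 28.5]
Bounding box: (-16.8,-21.6) to (29.9,28.5)

(-16.8,-21.6) to (29.9,28.5)


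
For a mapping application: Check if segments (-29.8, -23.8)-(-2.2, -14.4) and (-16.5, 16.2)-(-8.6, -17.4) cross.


Cross products: d1=-762.88, d2=238.74, d3=978.98, d4=-22.64
d1*d2 < 0 and d3*d4 < 0? yes

Yes, they intersect


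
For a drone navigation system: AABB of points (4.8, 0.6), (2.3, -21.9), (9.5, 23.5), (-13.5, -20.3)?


x range: [-13.5, 9.5]
y range: [-21.9, 23.5]
Bounding box: (-13.5,-21.9) to (9.5,23.5)

(-13.5,-21.9) to (9.5,23.5)


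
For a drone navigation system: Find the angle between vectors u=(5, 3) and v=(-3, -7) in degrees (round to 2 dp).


u.v = -36, |u| = sqrt(34) = 5.831, |v| = sqrt(58) = 7.6158
cos(theta) = u.v/(|u||v|) = -36/sqrt(1972) = -0.810679
theta = acos(-0.810679) = 144.16 degrees

144.16 degrees


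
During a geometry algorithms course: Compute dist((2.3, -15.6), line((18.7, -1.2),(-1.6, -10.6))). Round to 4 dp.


|cross product| = 138.16
|line direction| = sqrt(500.45) = 22.3707
Distance = 138.16/sqrt(500.45) = 6.1759

6.1759


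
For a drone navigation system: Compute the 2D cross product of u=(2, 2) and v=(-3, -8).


u x v = u_x*v_y - u_y*v_x = 2*(-8) - 2*(-3)
= (-16) - (-6) = -10

-10


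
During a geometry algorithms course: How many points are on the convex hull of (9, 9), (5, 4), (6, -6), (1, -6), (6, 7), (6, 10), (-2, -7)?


Convex hull vertices (CCW): (-2, -7), (6, -6), (9, 9), (6, 10)
Count = 4

4


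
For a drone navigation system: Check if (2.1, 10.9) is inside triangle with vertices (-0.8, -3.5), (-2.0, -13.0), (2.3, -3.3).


Cross products: AB x AP = 10.27, BC x BP = 63, CA x CP = -44.06
All same sign? no

No, outside


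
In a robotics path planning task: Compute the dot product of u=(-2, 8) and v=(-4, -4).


u . v = u_x*v_x + u_y*v_y = (-2)*(-4) + 8*(-4)
= 8 + (-32) = -24

-24


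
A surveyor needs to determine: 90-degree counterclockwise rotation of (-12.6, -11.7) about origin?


90° CCW: (x,y) -> (-y, x)
(-12.6,-11.7) -> (11.7, -12.6)

(11.7, -12.6)


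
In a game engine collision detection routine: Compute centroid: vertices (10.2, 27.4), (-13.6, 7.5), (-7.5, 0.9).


Centroid = ((x_A+x_B+x_C)/3, (y_A+y_B+y_C)/3)
= ((10.2+(-13.6)+(-7.5))/3, (27.4+7.5+0.9)/3)
= (-3.6333, 11.9333)

(-3.6333, 11.9333)


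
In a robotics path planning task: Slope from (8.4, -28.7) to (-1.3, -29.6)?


slope = (y2-y1)/(x2-x1) = ((-29.6)-(-28.7))/((-1.3)-8.4) = (-0.9)/(-9.7) = 0.0928

0.0928


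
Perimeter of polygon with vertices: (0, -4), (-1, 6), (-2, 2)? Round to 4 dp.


Sides: (0, -4)->(-1, 6): sqrt(101) = 10.049876, (-1, 6)->(-2, 2): sqrt(17) = 4.123106, (-2, 2)->(0, -4): sqrt(40) = 6.324555
Sum = 20.497537
Perimeter = 20.4975

20.4975


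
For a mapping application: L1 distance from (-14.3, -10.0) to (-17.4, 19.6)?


|(-14.3)-(-17.4)| + |(-10)-19.6| = 3.1 + 29.6 = 32.7

32.7


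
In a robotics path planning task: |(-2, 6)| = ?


|u| = sqrt((-2)^2 + 6^2) = sqrt(40) = 6.3246

6.3246


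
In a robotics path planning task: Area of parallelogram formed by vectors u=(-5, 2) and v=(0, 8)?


|u x v| = |(-5)*8 - 2*0|
= |(-40) - 0| = 40

40


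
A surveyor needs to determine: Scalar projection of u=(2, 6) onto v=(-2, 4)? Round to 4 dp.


u.v = 20, |v| = sqrt(20) = 4.4721
Scalar projection = u.v / |v| = 20 / sqrt(20) = 4.4721

4.4721


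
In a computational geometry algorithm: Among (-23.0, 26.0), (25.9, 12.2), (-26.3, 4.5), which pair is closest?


d(P0,P1) = 50.8099, d(P0,P2) = 21.7518, d(P1,P2) = 52.7649
Closest: P0 and P2

Closest pair: (-23.0, 26.0) and (-26.3, 4.5), distance = 21.7518


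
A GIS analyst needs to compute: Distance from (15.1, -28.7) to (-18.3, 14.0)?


dx=-33.4, dy=42.7
d^2 = (-33.4)^2 + 42.7^2 = 2938.85
d = sqrt(2938.85) = 54.2112

54.2112


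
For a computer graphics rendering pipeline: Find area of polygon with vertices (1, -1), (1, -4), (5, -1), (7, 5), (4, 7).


Shoelace sum: (1*(-4) - 1*(-1)) + (1*(-1) - 5*(-4)) + (5*5 - 7*(-1)) + (7*7 - 4*5) + (4*(-1) - 1*7)
= 66
Area = |66|/2 = 33

33


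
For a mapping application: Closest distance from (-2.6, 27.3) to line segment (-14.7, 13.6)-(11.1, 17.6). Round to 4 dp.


Project P onto AB: t = 0.5384 (clamped to [0,1])
Closest point on segment: (-0.8098, 15.7535)
Distance: 11.6844

11.6844


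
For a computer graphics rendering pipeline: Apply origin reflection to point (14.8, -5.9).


Reflection over origin: (x,y) -> (-x,-y)
(14.8, -5.9) -> (-14.8, 5.9)

(-14.8, 5.9)


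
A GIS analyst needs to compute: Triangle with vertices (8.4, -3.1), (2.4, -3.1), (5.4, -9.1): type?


Side lengths squared: AB^2=36, BC^2=45, CA^2=45
Sorted: [36, 45, 45]
By sides: Isosceles, By angles: Acute

Isosceles, Acute


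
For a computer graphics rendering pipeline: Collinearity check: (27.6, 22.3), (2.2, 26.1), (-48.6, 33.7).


Cross product: (2.2-27.6)*(33.7-22.3) - (26.1-22.3)*((-48.6)-27.6)
= 0

Yes, collinear


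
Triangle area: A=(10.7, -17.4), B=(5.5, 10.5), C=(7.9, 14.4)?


Area = |x_A(y_B-y_C) + x_B(y_C-y_A) + x_C(y_A-y_B)|/2
= |(-41.73) + 174.9 + (-220.41)|/2
= 87.24/2 = 43.62

43.62


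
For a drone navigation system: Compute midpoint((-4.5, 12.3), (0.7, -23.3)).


M = (((-4.5)+0.7)/2, (12.3+(-23.3))/2)
= (-1.9, -5.5)

(-1.9, -5.5)


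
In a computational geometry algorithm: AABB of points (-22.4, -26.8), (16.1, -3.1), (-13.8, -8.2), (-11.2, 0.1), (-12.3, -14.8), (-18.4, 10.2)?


x range: [-22.4, 16.1]
y range: [-26.8, 10.2]
Bounding box: (-22.4,-26.8) to (16.1,10.2)

(-22.4,-26.8) to (16.1,10.2)


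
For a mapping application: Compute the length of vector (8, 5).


|u| = sqrt(8^2 + 5^2) = sqrt(89) = 9.434

9.434


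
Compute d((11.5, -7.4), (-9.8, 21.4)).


dx=-21.3, dy=28.8
d^2 = (-21.3)^2 + 28.8^2 = 1283.13
d = sqrt(1283.13) = 35.8208

35.8208


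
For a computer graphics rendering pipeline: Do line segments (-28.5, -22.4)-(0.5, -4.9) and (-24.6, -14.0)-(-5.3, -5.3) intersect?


Cross products: d1=-128.19, d2=-42.74, d3=175.35, d4=89.9
d1*d2 < 0 and d3*d4 < 0? no

No, they don't intersect


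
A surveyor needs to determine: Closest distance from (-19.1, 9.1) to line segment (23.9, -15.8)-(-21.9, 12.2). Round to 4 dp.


Project P onto AB: t = 0.9254 (clamped to [0,1])
Closest point on segment: (-18.4822, 10.1105)
Distance: 1.1844

1.1844


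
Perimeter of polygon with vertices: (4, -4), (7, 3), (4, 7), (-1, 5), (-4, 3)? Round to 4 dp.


Sides: (4, -4)->(7, 3): sqrt(58) = 7.615773, (7, 3)->(4, 7): sqrt(25) = 5, (4, 7)->(-1, 5): sqrt(29) = 5.385165, (-1, 5)->(-4, 3): sqrt(13) = 3.605551, (-4, 3)->(4, -4): sqrt(113) = 10.630146
Sum = 32.236635
Perimeter = 32.2366

32.2366


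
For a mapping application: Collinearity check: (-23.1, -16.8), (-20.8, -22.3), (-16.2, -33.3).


Cross product: ((-20.8)-(-23.1))*((-33.3)-(-16.8)) - ((-22.3)-(-16.8))*((-16.2)-(-23.1))
= 0

Yes, collinear


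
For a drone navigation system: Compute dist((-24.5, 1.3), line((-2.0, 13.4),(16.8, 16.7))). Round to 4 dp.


|cross product| = 153.23
|line direction| = sqrt(364.33) = 19.0874
Distance = 153.23/sqrt(364.33) = 8.0278

8.0278


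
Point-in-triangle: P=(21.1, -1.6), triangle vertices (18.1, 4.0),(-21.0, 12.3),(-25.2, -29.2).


Cross products: AB x AP = 194.06, BC x BP = 1805.53, CA x CP = -342.08
All same sign? no

No, outside


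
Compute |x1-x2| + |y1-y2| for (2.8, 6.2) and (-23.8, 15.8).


|2.8-(-23.8)| + |6.2-15.8| = 26.6 + 9.6 = 36.2

36.2


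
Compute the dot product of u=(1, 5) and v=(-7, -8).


u . v = u_x*v_x + u_y*v_y = 1*(-7) + 5*(-8)
= (-7) + (-40) = -47

-47


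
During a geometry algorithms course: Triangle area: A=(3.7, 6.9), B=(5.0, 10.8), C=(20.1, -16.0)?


Area = |x_A(y_B-y_C) + x_B(y_C-y_A) + x_C(y_A-y_B)|/2
= |99.16 + (-114.5) + (-78.39)|/2
= 93.73/2 = 46.865

46.865


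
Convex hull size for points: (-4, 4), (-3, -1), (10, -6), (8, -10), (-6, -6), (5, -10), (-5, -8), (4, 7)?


Convex hull vertices (CCW): (-6, -6), (-5, -8), (5, -10), (8, -10), (10, -6), (4, 7), (-4, 4)
Count = 7

7


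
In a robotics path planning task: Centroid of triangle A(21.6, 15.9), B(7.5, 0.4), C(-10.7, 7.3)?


Centroid = ((x_A+x_B+x_C)/3, (y_A+y_B+y_C)/3)
= ((21.6+7.5+(-10.7))/3, (15.9+0.4+7.3)/3)
= (6.1333, 7.8667)

(6.1333, 7.8667)


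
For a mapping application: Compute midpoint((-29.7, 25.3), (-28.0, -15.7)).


M = (((-29.7)+(-28))/2, (25.3+(-15.7))/2)
= (-28.85, 4.8)

(-28.85, 4.8)


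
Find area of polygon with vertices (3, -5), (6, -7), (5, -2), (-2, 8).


Shoelace sum: (3*(-7) - 6*(-5)) + (6*(-2) - 5*(-7)) + (5*8 - (-2)*(-2)) + ((-2)*(-5) - 3*8)
= 54
Area = |54|/2 = 27

27


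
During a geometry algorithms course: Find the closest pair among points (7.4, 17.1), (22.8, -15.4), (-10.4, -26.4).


d(P0,P1) = 35.964, d(P0,P2) = 47.001, d(P1,P2) = 34.9748
Closest: P1 and P2

Closest pair: (22.8, -15.4) and (-10.4, -26.4), distance = 34.9748


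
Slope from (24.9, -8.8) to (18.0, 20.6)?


slope = (y2-y1)/(x2-x1) = (20.6-(-8.8))/(18-24.9) = 29.4/(-6.9) = -4.2609

-4.2609


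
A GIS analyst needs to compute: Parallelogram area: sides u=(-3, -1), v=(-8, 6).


|u x v| = |(-3)*6 - (-1)*(-8)|
= |(-18) - 8| = 26

26


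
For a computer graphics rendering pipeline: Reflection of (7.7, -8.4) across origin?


Reflection over origin: (x,y) -> (-x,-y)
(7.7, -8.4) -> (-7.7, 8.4)

(-7.7, 8.4)


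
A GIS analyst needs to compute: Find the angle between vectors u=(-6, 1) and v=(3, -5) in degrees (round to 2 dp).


u.v = -23, |u| = sqrt(37) = 6.0828, |v| = sqrt(34) = 5.831
cos(theta) = u.v/(|u||v|) = -23/sqrt(1258) = -0.648466
theta = acos(-0.648466) = 130.43 degrees

130.43 degrees


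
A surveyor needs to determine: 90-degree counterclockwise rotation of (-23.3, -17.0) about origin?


90° CCW: (x,y) -> (-y, x)
(-23.3,-17) -> (17, -23.3)

(17, -23.3)


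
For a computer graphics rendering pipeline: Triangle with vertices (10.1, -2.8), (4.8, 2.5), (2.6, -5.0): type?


Side lengths squared: AB^2=56.18, BC^2=61.09, CA^2=61.09
Sorted: [56.18, 61.09, 61.09]
By sides: Isosceles, By angles: Acute

Isosceles, Acute


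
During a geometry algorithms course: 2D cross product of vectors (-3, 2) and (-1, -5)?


u x v = u_x*v_y - u_y*v_x = (-3)*(-5) - 2*(-1)
= 15 - (-2) = 17

17


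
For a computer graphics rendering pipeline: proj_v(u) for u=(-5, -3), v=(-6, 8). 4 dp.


u.v = 6, |v| = sqrt(100) = 10
Scalar projection = u.v / |v| = 6 / sqrt(100) = 0.6

0.6


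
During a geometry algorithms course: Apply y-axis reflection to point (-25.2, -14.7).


Reflection over y-axis: (x,y) -> (-x,y)
(-25.2, -14.7) -> (25.2, -14.7)

(25.2, -14.7)


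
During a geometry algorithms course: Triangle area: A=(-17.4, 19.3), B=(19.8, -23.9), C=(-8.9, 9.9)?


Area = |x_A(y_B-y_C) + x_B(y_C-y_A) + x_C(y_A-y_B)|/2
= |588.12 + (-186.12) + (-384.48)|/2
= 17.52/2 = 8.76

8.76


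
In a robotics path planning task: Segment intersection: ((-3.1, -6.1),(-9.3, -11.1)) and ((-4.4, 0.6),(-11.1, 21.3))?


Cross products: d1=17.98, d2=179.82, d3=-48.04, d4=-209.88
d1*d2 < 0 and d3*d4 < 0? no

No, they don't intersect


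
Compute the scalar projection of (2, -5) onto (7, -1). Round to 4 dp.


u.v = 19, |v| = sqrt(50) = 7.0711
Scalar projection = u.v / |v| = 19 / sqrt(50) = 2.687

2.687


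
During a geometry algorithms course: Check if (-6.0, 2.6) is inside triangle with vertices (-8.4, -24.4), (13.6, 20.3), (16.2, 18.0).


Cross products: AB x AP = 486.72, BC x BP = -91.1, CA x CP = -562.44
All same sign? no

No, outside


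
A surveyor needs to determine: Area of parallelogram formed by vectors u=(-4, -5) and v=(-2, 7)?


|u x v| = |(-4)*7 - (-5)*(-2)|
= |(-28) - 10| = 38

38


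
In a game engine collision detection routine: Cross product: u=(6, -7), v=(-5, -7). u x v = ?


u x v = u_x*v_y - u_y*v_x = 6*(-7) - (-7)*(-5)
= (-42) - 35 = -77

-77


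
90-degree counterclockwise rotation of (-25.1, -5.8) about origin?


90° CCW: (x,y) -> (-y, x)
(-25.1,-5.8) -> (5.8, -25.1)

(5.8, -25.1)


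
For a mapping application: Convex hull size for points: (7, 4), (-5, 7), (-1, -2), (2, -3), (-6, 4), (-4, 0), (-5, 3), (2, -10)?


Convex hull vertices (CCW): (-6, 4), (-4, 0), (2, -10), (7, 4), (-5, 7)
Count = 5

5


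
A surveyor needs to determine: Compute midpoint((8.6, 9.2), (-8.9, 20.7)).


M = ((8.6+(-8.9))/2, (9.2+20.7)/2)
= (-0.15, 14.95)

(-0.15, 14.95)


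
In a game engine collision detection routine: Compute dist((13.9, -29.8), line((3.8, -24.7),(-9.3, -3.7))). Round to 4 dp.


|cross product| = 145.29
|line direction| = sqrt(612.61) = 24.751
Distance = 145.29/sqrt(612.61) = 5.8701

5.8701


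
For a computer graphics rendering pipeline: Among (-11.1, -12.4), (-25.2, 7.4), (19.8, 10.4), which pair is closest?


d(P0,P1) = 24.3074, d(P0,P2) = 38.4012, d(P1,P2) = 45.0999
Closest: P0 and P1

Closest pair: (-11.1, -12.4) and (-25.2, 7.4), distance = 24.3074


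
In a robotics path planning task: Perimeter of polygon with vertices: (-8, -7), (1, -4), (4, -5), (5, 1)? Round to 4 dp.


Sides: (-8, -7)->(1, -4): sqrt(90) = 9.486833, (1, -4)->(4, -5): sqrt(10) = 3.162278, (4, -5)->(5, 1): sqrt(37) = 6.082763, (5, 1)->(-8, -7): sqrt(233) = 15.264338
Sum = 33.996212
Perimeter = 33.9962

33.9962


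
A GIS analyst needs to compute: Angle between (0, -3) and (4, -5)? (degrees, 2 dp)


u.v = 15, |u| = sqrt(9) = 3, |v| = sqrt(41) = 6.4031
cos(theta) = u.v/(|u||v|) = 15/sqrt(369) = 0.780869
theta = acos(0.780869) = 38.66 degrees

38.66 degrees


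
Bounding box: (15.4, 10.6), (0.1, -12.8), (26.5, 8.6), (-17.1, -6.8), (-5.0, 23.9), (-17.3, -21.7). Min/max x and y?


x range: [-17.3, 26.5]
y range: [-21.7, 23.9]
Bounding box: (-17.3,-21.7) to (26.5,23.9)

(-17.3,-21.7) to (26.5,23.9)


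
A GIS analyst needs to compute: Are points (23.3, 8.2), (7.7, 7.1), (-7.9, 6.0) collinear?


Cross product: (7.7-23.3)*(6-8.2) - (7.1-8.2)*((-7.9)-23.3)
= 0

Yes, collinear


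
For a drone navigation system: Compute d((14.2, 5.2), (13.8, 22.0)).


dx=-0.4, dy=16.8
d^2 = (-0.4)^2 + 16.8^2 = 282.4
d = sqrt(282.4) = 16.8048

16.8048


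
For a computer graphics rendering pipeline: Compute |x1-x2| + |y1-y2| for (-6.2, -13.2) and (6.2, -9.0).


|(-6.2)-6.2| + |(-13.2)-(-9)| = 12.4 + 4.2 = 16.6

16.6


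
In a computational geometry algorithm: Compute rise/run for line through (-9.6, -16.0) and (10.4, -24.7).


slope = (y2-y1)/(x2-x1) = ((-24.7)-(-16))/(10.4-(-9.6)) = (-8.7)/20 = -0.435

-0.435


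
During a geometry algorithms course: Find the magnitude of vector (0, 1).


|u| = sqrt(0^2 + 1^2) = sqrt(1) = 1

1


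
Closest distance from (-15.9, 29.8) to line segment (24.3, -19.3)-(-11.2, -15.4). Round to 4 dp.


Project P onto AB: t = 1 (clamped to [0,1])
Closest point on segment: (-11.2, -15.4)
Distance: 45.4437

45.4437


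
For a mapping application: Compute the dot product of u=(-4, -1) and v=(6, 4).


u . v = u_x*v_x + u_y*v_y = (-4)*6 + (-1)*4
= (-24) + (-4) = -28

-28


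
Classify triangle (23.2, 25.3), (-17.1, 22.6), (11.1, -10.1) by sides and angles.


Side lengths squared: AB^2=1631.38, BC^2=1864.53, CA^2=1399.57
Sorted: [1399.57, 1631.38, 1864.53]
By sides: Scalene, By angles: Acute

Scalene, Acute


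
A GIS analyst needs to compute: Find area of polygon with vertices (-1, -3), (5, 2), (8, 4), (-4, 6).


Shoelace sum: ((-1)*2 - 5*(-3)) + (5*4 - 8*2) + (8*6 - (-4)*4) + ((-4)*(-3) - (-1)*6)
= 99
Area = |99|/2 = 49.5

49.5


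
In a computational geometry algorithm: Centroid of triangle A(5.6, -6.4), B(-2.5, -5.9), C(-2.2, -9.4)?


Centroid = ((x_A+x_B+x_C)/3, (y_A+y_B+y_C)/3)
= ((5.6+(-2.5)+(-2.2))/3, ((-6.4)+(-5.9)+(-9.4))/3)
= (0.3, -7.2333)

(0.3, -7.2333)


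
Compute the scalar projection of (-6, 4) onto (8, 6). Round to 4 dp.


u.v = -24, |v| = sqrt(100) = 10
Scalar projection = u.v / |v| = -24 / sqrt(100) = -2.4

-2.4


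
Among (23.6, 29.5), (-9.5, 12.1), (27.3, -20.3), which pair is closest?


d(P0,P1) = 37.3948, d(P0,P2) = 49.9373, d(P1,P2) = 49.0306
Closest: P0 and P1

Closest pair: (23.6, 29.5) and (-9.5, 12.1), distance = 37.3948


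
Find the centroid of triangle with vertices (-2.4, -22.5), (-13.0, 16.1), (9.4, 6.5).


Centroid = ((x_A+x_B+x_C)/3, (y_A+y_B+y_C)/3)
= (((-2.4)+(-13)+9.4)/3, ((-22.5)+16.1+6.5)/3)
= (-2, 0.0333)

(-2, 0.0333)


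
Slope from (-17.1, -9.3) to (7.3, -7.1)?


slope = (y2-y1)/(x2-x1) = ((-7.1)-(-9.3))/(7.3-(-17.1)) = 2.2/24.4 = 0.0902

0.0902


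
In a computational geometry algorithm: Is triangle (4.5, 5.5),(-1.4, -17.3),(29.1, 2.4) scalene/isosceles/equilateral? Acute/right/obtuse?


Side lengths squared: AB^2=554.65, BC^2=1318.34, CA^2=614.77
Sorted: [554.65, 614.77, 1318.34]
By sides: Scalene, By angles: Obtuse

Scalene, Obtuse


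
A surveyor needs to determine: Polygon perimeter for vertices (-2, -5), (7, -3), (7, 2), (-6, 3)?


Sides: (-2, -5)->(7, -3): sqrt(85) = 9.219544, (7, -3)->(7, 2): sqrt(25) = 5, (7, 2)->(-6, 3): sqrt(170) = 13.038405, (-6, 3)->(-2, -5): sqrt(80) = 8.944272
Sum = 36.202221
Perimeter = 36.2022

36.2022


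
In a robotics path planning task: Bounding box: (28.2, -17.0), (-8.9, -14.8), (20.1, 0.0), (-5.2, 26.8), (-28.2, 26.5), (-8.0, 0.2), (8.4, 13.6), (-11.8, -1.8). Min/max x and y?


x range: [-28.2, 28.2]
y range: [-17, 26.8]
Bounding box: (-28.2,-17) to (28.2,26.8)

(-28.2,-17) to (28.2,26.8)


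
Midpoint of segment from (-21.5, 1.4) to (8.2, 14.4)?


M = (((-21.5)+8.2)/2, (1.4+14.4)/2)
= (-6.65, 7.9)

(-6.65, 7.9)


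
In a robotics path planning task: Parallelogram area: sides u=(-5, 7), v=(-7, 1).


|u x v| = |(-5)*1 - 7*(-7)|
= |(-5) - (-49)| = 44

44


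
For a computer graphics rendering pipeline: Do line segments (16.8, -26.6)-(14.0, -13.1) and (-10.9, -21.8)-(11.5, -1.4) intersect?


Cross products: d1=-672.6, d2=-313.08, d3=360.51, d4=0.99
d1*d2 < 0 and d3*d4 < 0? no

No, they don't intersect


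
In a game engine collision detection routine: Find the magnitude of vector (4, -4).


|u| = sqrt(4^2 + (-4)^2) = sqrt(32) = 5.6569

5.6569


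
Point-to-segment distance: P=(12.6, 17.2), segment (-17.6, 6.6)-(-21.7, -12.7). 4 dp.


Project P onto AB: t = 0 (clamped to [0,1])
Closest point on segment: (-17.6, 6.6)
Distance: 32.0062

32.0062


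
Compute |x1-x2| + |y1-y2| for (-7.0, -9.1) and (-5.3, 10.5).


|(-7)-(-5.3)| + |(-9.1)-10.5| = 1.7 + 19.6 = 21.3

21.3


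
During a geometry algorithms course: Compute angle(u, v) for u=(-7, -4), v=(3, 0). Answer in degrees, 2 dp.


u.v = -21, |u| = sqrt(65) = 8.0623, |v| = sqrt(9) = 3
cos(theta) = u.v/(|u||v|) = -21/sqrt(585) = -0.868243
theta = acos(-0.868243) = 150.26 degrees

150.26 degrees


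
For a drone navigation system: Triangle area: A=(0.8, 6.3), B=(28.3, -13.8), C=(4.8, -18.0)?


Area = |x_A(y_B-y_C) + x_B(y_C-y_A) + x_C(y_A-y_B)|/2
= |3.36 + (-687.69) + 96.48|/2
= 587.85/2 = 293.925

293.925


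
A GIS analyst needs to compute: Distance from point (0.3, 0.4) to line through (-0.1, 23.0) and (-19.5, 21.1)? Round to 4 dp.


|cross product| = 439.2
|line direction| = sqrt(379.97) = 19.4928
Distance = 439.2/sqrt(379.97) = 22.5314

22.5314


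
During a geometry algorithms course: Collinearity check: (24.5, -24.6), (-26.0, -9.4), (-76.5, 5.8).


Cross product: ((-26)-24.5)*(5.8-(-24.6)) - ((-9.4)-(-24.6))*((-76.5)-24.5)
= 0

Yes, collinear


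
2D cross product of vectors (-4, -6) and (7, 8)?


u x v = u_x*v_y - u_y*v_x = (-4)*8 - (-6)*7
= (-32) - (-42) = 10

10


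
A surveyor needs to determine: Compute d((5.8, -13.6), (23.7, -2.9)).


dx=17.9, dy=10.7
d^2 = 17.9^2 + 10.7^2 = 434.9
d = sqrt(434.9) = 20.8543

20.8543


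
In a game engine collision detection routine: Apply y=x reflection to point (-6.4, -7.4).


Reflection over y=x: (x,y) -> (y,x)
(-6.4, -7.4) -> (-7.4, -6.4)

(-7.4, -6.4)


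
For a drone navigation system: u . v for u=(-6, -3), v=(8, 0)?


u . v = u_x*v_x + u_y*v_y = (-6)*8 + (-3)*0
= (-48) + 0 = -48

-48


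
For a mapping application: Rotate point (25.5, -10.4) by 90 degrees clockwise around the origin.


90° CW: (x,y) -> (y, -x)
(25.5,-10.4) -> (-10.4, -25.5)

(-10.4, -25.5)


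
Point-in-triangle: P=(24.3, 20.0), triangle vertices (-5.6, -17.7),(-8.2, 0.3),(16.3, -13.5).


Cross products: AB x AP = -636.22, BC x BP = 931.15, CA x CP = -700.05
All same sign? no

No, outside


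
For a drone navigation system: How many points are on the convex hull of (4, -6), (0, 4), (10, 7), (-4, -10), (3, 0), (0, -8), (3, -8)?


Convex hull vertices (CCW): (-4, -10), (3, -8), (4, -6), (10, 7), (0, 4)
Count = 5

5
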